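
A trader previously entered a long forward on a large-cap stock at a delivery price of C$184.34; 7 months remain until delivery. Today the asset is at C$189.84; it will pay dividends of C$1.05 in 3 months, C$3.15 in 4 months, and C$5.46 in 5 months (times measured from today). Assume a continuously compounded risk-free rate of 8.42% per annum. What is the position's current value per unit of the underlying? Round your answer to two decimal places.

PV(remaining dividends) I = 1.05·e^(−0.0842·3/12) + 3.15·e^(−0.0842·4/12) + 5.46·e^(−0.0842·5/12) = 9.3627
Current forward F = (S − I)·e^(rT) = (189.84 − 9.3627)·e^(0.0842·7/12) = 180.4773 × 1.050343 = 189.5631
Value (long) = (F − K)·e^(−rT) = (189.5631 − 184.34) × 0.952070 = 4.9728
Value = C$4.97

C$4.97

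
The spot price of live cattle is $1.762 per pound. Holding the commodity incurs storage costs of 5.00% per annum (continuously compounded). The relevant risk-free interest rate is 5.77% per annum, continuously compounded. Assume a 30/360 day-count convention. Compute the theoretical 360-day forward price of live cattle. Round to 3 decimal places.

Net carry = r + u − y = 0.0577 + 0.0500 − 0.0000 = 0.1077
F = S·e^((r+u−y)T) = 1.762 · e^(0.1077 × 360/360) = 1.762 · e^0.107700
= 1.762 × 1.113714 = $1.962 per pound

$1.962 per pound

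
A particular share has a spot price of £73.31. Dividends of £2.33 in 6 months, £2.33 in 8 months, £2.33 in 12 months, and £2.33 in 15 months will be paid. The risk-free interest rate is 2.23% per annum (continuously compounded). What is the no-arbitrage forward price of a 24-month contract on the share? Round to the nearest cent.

£67.09

PV(dividends) I = 2.33·e^(−0.0223·6/12) + 2.33·e^(−0.0223·8/12) + 2.33·e^(−0.0223·12/12) + 2.33·e^(−0.0223·15/12)
I = 2.3042 + 2.2956 + 2.2786 + 2.2659 = 9.1443
F = (S − I)·e^(rT) = (73.31 − 9.1443) · e^(0.0223·24/12)
= 64.1657 · e^0.044600 = 64.1657 × 1.045610 = £67.09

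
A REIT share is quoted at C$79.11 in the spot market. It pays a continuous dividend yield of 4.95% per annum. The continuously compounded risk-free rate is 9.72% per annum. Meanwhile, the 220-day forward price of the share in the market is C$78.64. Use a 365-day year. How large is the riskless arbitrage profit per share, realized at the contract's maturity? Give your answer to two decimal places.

C$2.78 per share

Fair forward: F* = S·e^(carry·T), with carry = (r − q) = 0.0972 − 0.0495 = 0.0477
F* = 79.11 · e^(0.0477 × 220/365) = 79.11 · e^0.028751 = 79.11 × 1.029168 = C$81.4175
Market C$78.64 < fair C$81.4175: forward underpriced → reverse cash-and-carry (short spot, go long the forward).
At maturity, profit = |F_mkt − F*| = |78.64 − 81.4175| = C$2.78 per share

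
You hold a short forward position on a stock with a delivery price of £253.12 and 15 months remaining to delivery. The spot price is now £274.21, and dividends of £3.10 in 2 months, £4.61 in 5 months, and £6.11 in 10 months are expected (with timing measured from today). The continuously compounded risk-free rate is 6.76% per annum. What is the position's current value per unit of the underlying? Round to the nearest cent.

-£28.28

PV(remaining dividends) I = 3.10·e^(−0.0676·2/12) + 4.61·e^(−0.0676·5/12) + 6.11·e^(−0.0676·10/12) = 13.3226
Current forward F = (S − I)·e^(rT) = (274.21 − 13.3226)·e^(0.0676·15/12) = 260.8874 × 1.088173 = 283.8906
Value (long) = (F − K)·e^(−rT) = (283.8906 − 253.12) × 0.918972 = 28.2773
Short position value = −(long value) = -£28.28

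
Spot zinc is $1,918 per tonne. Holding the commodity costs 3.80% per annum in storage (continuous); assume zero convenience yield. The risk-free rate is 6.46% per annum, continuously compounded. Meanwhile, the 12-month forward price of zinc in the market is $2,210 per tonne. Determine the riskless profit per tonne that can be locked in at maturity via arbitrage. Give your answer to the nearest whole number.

$85 per tonne

Fair forward: F* = S·e^(carry·T), with carry = (r + u) = 0.0646 + 0.0380 = 0.1026
F* = 1918 · e^(0.1026 × 12/12) = 1918 · e^0.102600 = 1918 × 1.108048 = $2125.2361
Market $2210 > fair $2125.2361: forward overpriced → cash-and-carry (buy spot, short the forward).
At maturity, profit = |F_mkt − F*| = |2210 − 2125.2361| = $85 per tonne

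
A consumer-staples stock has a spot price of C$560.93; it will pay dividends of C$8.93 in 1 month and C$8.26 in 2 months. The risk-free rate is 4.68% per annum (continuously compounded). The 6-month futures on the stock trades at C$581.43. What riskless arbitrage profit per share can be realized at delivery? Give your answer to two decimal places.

C$24.72 per share

PV(dividends) I = 8.93·e^(−0.0468·1/12) + 8.26·e^(−0.0468·2/12) = 17.0911
Fair futures F* = (S − I)·e^(rT) = (560.93 − 17.0911)·e^0.023400 = 543.8389 × 1.023676 = 556.7148
Market C$581.43 > fair 556.7148: forward overpriced → cash-and-carry (borrow at r, buy the stock and collect the dividends, short the forward).
Profit at T = |F_mkt − F*| = |581.43 − 556.7148| = C$24.72 per share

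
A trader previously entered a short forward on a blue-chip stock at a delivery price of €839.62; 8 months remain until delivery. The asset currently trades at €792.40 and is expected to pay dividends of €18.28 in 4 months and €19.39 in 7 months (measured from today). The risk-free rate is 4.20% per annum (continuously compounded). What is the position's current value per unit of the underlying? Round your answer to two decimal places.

€60.98

PV(remaining dividends) I = 18.28·e^(−0.0420·4/12) + 19.39·e^(−0.0420·7/12) = 36.9466
Current forward F = (S − I)·e^(rT) = (792.40 − 36.9466)·e^(0.0420·8/12) = 755.4534 × 1.028396 = 776.9053
Value (long) = (F − K)·e^(−rT) = (776.9053 − 839.62) × 0.972388 = -60.9830
Short position value = −(long value) = €60.98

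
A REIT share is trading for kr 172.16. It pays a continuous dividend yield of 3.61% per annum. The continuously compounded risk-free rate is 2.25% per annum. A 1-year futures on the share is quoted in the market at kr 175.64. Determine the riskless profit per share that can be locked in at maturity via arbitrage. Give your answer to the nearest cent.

Fair futures: F* = S·e^(carry·T), with carry = (r − q) = 0.0225 − 0.0361 = -0.0136
F* = 172.16 · e^(-0.0136 × 1) = 172.16 · e^-0.013600 = 172.16 × 0.986492 = kr 169.8345
Market kr 175.64 > fair kr 169.8345: forward overpriced → cash-and-carry (buy spot, short the forward).
At maturity, profit = |F_mkt − F*| = |175.64 − 169.8345| = kr 5.81 per share

kr 5.81 per share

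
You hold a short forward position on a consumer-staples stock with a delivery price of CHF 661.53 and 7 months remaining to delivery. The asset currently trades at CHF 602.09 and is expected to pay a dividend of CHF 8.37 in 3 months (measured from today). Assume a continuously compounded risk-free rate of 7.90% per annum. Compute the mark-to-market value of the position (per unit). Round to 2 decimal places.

CHF 37.85

PV(remaining dividends) I = 8.37·e^(−0.0790·3/12) = 8.2063
Current forward F = (S − I)·e^(rT) = (602.09 − 8.2063)·e^(0.0790·7/12) = 593.8837 × 1.047162 = 621.8924
Value (long) = (F − K)·e^(−rT) = (621.8924 − 661.53) × 0.954962 = -37.8524
Short position value = −(long value) = CHF 37.85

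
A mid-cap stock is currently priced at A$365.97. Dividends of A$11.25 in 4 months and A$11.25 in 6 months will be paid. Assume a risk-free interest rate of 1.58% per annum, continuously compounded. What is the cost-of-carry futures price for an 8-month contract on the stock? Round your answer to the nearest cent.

A$347.26

PV(dividends) I = 11.25·e^(−0.0158·4/12) + 11.25·e^(−0.0158·6/12)
I = 11.1909 + 11.1615 = 22.3524
F = (S − I)·e^(rT) = (365.97 − 22.3524) · e^(0.0158·8/12)
= 343.6176 · e^0.010533 = 343.6176 × 1.010589 = A$347.26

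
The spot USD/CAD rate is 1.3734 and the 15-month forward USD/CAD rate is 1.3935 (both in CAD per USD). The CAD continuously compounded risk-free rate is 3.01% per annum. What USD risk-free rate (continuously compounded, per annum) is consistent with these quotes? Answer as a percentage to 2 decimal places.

F = S·e^((r_CAD − r_USD)T) ⇒ r_USD = r_CAD − ln(F/S)/T
ln(1.3935/1.3734) = 0.014529; /(15/12) = 0.011623
r_USD = 0.0301 − 0.011623 = 0.018477
r_USD = 1.85%

1.85%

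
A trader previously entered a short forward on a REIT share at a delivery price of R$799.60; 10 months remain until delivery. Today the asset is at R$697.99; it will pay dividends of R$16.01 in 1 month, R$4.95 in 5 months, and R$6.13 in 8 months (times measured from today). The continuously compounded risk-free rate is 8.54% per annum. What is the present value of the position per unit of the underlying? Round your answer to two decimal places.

PV(remaining dividends) I = 16.01·e^(−0.0854·1/12) + 4.95·e^(−0.0854·5/12) + 6.13·e^(−0.0854·8/12) = 26.4642
Current forward F = (S − I)·e^(rT) = (697.99 − 26.4642)·e^(0.0854·10/12) = 671.5258 × 1.073760 = 721.0575
Value (long) = (F − K)·e^(−rT) = (721.0575 − 799.60) × 0.931307 = -73.1472
Short position value = −(long value) = R$73.15

R$73.15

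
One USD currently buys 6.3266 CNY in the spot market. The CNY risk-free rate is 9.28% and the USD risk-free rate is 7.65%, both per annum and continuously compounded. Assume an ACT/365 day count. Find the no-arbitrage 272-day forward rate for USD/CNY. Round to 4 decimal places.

6.4039

F = S·e^((r_CNY − r_USD)T) = 6.3266 · e^((0.0928 − 0.0765) × 272/365)
= 6.3266 · e^0.012147 = 6.3266 × 1.012221
F = 6.4039 CNY per USD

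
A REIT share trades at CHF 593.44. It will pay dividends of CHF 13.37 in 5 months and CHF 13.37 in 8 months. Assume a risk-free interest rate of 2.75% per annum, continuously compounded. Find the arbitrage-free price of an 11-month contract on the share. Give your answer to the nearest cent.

PV(dividends) I = 13.37·e^(−0.0275·5/12) + 13.37·e^(−0.0275·8/12)
I = 13.2177 + 13.1271 = 26.3448
F = (S − I)·e^(rT) = (593.44 − 26.3448) · e^(0.0275·11/12)
= 567.0952 · e^0.025208 = 567.0952 × 1.025528 = CHF 581.57

CHF 581.57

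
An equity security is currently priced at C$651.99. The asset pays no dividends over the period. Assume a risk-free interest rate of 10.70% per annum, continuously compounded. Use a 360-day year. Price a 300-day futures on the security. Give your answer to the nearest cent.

C$712.80

F = S·e^(rT) = 651.99 · e^(0.1070 × 300/360)
= 651.99 · e^0.089167 = 651.99 × 1.093263
F = C$712.80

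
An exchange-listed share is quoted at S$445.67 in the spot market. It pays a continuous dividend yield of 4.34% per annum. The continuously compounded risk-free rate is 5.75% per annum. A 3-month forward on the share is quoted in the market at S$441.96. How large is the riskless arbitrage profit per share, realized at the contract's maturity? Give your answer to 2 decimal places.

S$5.28 per share

Fair forward: F* = S·e^(carry·T), with carry = (r − q) = 0.0575 − 0.0434 = 0.0141
F* = 445.67 · e^(0.0141 × 3/12) = 445.67 · e^0.003525 = 445.67 × 1.003531 = S$447.2437
Market S$441.96 < fair S$447.2437: forward underpriced → reverse cash-and-carry (short spot, go long the forward).
At maturity, profit = |F_mkt − F*| = |441.96 − 447.2437| = S$5.28 per share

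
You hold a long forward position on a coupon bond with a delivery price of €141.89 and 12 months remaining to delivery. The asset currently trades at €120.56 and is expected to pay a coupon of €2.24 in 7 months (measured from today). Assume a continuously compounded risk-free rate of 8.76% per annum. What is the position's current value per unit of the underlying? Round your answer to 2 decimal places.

PV(remaining coupons) I = 2.24·e^(−0.0876·7/12) = 2.1284
Current forward F = (S − I)·e^(rT) = (120.56 − 2.1284)·e^(0.0876·12/12) = 118.4316 × 1.091551 = 129.2741
Value (long) = (F − K)·e^(−rT) = (129.2741 − 141.89) × 0.916127 = -11.5578
Value = -€11.56

-€11.56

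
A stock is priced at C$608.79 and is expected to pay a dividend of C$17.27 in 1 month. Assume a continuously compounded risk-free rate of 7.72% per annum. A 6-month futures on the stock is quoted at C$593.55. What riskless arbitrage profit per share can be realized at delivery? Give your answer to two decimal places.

PV(dividends) I = 17.27·e^(−0.0772·1/12) = 17.1593
Fair futures F* = (S − I)·e^(rT) = (608.79 − 17.1593)·e^0.038600 = 591.6307 × 1.039355 = 614.9143
Market C$593.55 < fair 614.9143: forward underpriced → reverse cash-and-carry (short the stock, invest proceeds at r, pay the dividends, go long the forward).
Profit at T = |F_mkt − F*| = |593.55 − 614.9143| = C$21.36 per share

C$21.36 per share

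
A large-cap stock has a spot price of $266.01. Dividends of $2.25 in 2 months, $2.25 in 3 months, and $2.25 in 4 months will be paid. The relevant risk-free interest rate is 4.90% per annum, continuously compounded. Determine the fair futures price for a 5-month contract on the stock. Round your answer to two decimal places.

$264.69

PV(dividends) I = 2.25·e^(−0.0490·2/12) + 2.25·e^(−0.0490·3/12) + 2.25·e^(−0.0490·4/12)
I = 2.2317 + 2.2226 + 2.2135 = 6.6678
F = (S − I)·e^(rT) = (266.01 − 6.6678) · e^(0.0490·5/12)
= 259.3422 · e^0.020417 = 259.3422 × 1.020627 = $264.69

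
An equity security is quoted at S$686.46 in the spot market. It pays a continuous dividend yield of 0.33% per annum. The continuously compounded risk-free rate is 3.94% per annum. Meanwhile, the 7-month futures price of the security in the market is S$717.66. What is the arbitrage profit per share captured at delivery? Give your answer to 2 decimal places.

S$16.59 per share

Fair futures: F* = S·e^(carry·T), with carry = (r − q) = 0.0394 − 0.0033 = 0.0361
F* = 686.46 · e^(0.0361 × 7/12) = 686.46 · e^0.021058 = 686.46 × 1.021281 = S$701.0686
Market S$717.66 > fair S$701.0686: forward overpriced → cash-and-carry (buy spot, short the forward).
At maturity, profit = |F_mkt − F*| = |717.66 − 701.0686| = S$16.59 per share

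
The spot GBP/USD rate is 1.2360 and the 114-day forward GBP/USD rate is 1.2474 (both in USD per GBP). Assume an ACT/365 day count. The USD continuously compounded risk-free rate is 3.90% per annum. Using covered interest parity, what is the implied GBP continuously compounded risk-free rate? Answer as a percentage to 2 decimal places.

0.96%

F = S·e^((r_USD − r_GBP)T) ⇒ r_GBP = r_USD − ln(F/S)/T
ln(1.2474/1.2360) = 0.009181; /(114/365) = 0.029395
r_GBP = 0.0390 − 0.029395 = 0.009605
r_GBP = 0.96%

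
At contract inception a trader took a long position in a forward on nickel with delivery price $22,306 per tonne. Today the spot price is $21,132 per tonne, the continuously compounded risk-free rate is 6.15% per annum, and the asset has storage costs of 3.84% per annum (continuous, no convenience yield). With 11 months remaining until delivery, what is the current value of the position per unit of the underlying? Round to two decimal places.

$805.80 per tonne

Current fair forward for the remaining 11 months: F = S·e^((r + u)·T), (r + u) = 0.0615 + 0.0384 = 0.0999
F = 21132 · e^(0.0999 × 11/12) = 21132 × 1.09589897 = 23158.5370
Value of long forward = (F − K)·e^(−rT) = (23158.5370 − 22306) · e^(−0.0615·11/12)
= 852.5370 × 0.94518463 = 805.80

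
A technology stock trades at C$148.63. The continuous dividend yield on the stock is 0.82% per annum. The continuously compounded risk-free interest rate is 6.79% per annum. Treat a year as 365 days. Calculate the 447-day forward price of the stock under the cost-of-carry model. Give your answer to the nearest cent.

C$159.90

F = S·e^((r − q)T) = 148.63 · e^((0.0679 − 0.0082) × 447/365)
= 148.63 · e^0.073112 = 148.63 × 1.075851
F = C$159.90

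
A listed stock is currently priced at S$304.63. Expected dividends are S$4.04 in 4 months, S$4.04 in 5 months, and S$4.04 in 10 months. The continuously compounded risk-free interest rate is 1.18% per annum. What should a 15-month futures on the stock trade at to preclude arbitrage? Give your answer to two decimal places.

PV(dividends) I = 4.04·e^(−0.0118·4/12) + 4.04·e^(−0.0118·5/12) + 4.04·e^(−0.0118·10/12)
I = 4.0241 + 4.0202 + 4.0005 = 12.0448
F = (S − I)·e^(rT) = (304.63 − 12.0448) · e^(0.0118·15/12)
= 292.5852 · e^0.014750 = 292.5852 × 1.014859 = S$296.93

S$296.93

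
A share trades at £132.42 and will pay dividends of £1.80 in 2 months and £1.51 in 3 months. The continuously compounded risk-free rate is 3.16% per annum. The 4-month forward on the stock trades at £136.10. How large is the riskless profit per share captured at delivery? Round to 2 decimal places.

PV(dividends) I = 1.80·e^(−0.0316·2/12) + 1.51·e^(−0.0316·3/12) = 3.2887
Fair forward F* = (S − I)·e^(rT) = (132.42 − 3.2887)·e^0.010533 = 129.1313 × 1.010589 = 130.4987
Market £136.10 > fair 130.4987: forward overpriced → cash-and-carry (borrow at r, buy the stock and collect the dividends, short the forward).
Profit at T = |F_mkt − F*| = |136.10 − 130.4987| = £5.60 per share

£5.60 per share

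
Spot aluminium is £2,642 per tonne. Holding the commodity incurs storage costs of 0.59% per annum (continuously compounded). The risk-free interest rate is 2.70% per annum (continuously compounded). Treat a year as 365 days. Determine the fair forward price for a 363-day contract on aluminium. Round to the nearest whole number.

£2,730 per tonne

Net carry = r + u − y = 0.0270 + 0.0059 − 0.0000 = 0.0329
F = S·e^((r+u−y)T) = 2642 · e^(0.0329 × 363/365) = 2642 · e^0.032720
= 2642 × 1.033261 = £2,730 per tonne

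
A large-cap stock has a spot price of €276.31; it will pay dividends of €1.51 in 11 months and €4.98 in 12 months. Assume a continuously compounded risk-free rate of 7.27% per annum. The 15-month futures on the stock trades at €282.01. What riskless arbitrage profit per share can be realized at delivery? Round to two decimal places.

PV(dividends) I = 1.51·e^(−0.0727·11/12) + 4.98·e^(−0.0727·12/12) = 6.0435
Fair futures F* = (S − I)·e^(rT) = (276.31 − 6.0435)·e^0.090875 = 270.2665 × 1.095132 = 295.9775
Market €282.01 < fair 295.9775: forward underpriced → reverse cash-and-carry (short the stock, invest proceeds at r, pay the dividends, go long the forward).
Profit at T = |F_mkt − F*| = |282.01 − 295.9775| = €13.97 per share

€13.97 per share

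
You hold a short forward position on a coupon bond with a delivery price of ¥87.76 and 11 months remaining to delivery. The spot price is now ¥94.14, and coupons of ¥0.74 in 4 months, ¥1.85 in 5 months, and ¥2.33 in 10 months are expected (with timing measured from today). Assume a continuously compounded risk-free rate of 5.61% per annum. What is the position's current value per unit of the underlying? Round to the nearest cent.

PV(remaining coupons) I = 0.74·e^(−0.0561·4/12) + 1.85·e^(−0.0561·5/12) + 2.33·e^(−0.0561·10/12) = 4.7571
Current forward F = (S − I)·e^(rT) = (94.14 − 4.7571)·e^(0.0561·11/12) = 89.3829 × 1.052770 = 94.0996
Value (long) = (F − K)·e^(−rT) = (94.0996 − 87.76) × 0.949875 = 6.0218
Short position value = −(long value) = -¥6.02

-¥6.02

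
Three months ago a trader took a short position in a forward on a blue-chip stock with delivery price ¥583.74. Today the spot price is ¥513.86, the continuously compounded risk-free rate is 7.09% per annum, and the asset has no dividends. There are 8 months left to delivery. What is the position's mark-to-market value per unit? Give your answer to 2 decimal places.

Current fair forward for the remaining 8 months: F = S·e^(r·T), r = 0.0709
F = 513.86 · e^(0.0709 × 8/12) = 513.86 × 1.048402 = 538.7319
Value of long forward = (F − K)·e^(−rT) = (538.7319 − 583.74) · e^(−0.0709·8/12)
= -45.0081 × 0.953833 = -42.93
Short position value = −(long value) = ¥42.93

¥42.93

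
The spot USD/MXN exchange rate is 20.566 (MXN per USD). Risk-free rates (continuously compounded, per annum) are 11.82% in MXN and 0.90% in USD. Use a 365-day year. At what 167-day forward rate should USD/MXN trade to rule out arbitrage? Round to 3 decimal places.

21.620

F = S·e^((r_MXN − r_USD)T) = 20.566 · e^((0.1182 − 0.0090) × 167/365)
= 20.566 · e^0.049963 = 20.566 × 1.051232
F = 21.620 MXN per USD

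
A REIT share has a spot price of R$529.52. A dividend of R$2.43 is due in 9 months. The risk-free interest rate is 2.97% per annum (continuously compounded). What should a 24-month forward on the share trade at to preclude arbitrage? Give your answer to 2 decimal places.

R$559.40

PV(dividends) I = 2.43·e^(−0.0297·9/12)
I = 2.3765
F = (S − I)·e^(rT) = (529.52 − 2.3765) · e^(0.0297·24/12)
= 527.1435 · e^0.059400 = 527.1435 × 1.061200 = R$559.40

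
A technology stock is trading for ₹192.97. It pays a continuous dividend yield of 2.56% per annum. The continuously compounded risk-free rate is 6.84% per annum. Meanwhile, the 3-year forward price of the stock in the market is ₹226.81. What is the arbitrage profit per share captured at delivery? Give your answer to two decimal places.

Fair forward: F* = S·e^(carry·T), with carry = (r − q) = 0.0684 − 0.0256 = 0.0428
F* = 192.97 · e^(0.0428 × 3) = 192.97 · e^0.128400 = 192.97 × 1.137008 = ₹219.4084
Market ₹226.81 > fair ₹219.4084: forward overpriced → cash-and-carry (buy spot, short the forward).
At maturity, profit = |F_mkt − F*| = |226.81 − 219.4084| = ₹7.40 per share

₹7.40 per share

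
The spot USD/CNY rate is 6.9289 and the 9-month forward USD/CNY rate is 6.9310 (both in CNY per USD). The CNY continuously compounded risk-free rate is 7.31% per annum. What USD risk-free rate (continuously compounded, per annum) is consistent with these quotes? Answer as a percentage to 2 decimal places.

7.27%

F = S·e^((r_CNY − r_USD)T) ⇒ r_USD = r_CNY − ln(F/S)/T
ln(6.9310/6.9289) = 0.000303; /(9/12) = 0.000404
r_USD = 0.0731 − 0.000404 = 0.072696
r_USD = 7.27%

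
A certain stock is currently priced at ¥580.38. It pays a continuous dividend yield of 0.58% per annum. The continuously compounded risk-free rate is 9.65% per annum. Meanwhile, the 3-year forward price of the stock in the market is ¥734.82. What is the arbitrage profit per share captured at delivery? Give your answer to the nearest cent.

¥27.06 per share

Fair forward: F* = S·e^(carry·T), with carry = (r − q) = 0.0965 − 0.0058 = 0.0907
F* = 580.38 · e^(0.0907 × 3) = 580.38 · e^0.272100 = 580.38 × 1.312718 = ¥761.8753
Market ¥734.82 < fair ¥761.8753: forward underpriced → reverse cash-and-carry (short spot, go long the forward).
At maturity, profit = |F_mkt − F*| = |734.82 − 761.8753| = ¥27.06 per share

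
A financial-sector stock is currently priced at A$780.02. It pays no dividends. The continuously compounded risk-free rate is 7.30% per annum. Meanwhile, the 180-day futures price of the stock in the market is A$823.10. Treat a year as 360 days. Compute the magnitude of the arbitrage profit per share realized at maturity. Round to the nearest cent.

Fair futures: F* = S·e^(carry·T), with carry = r = 0.0730
F* = 780.02 · e^(0.0730 × 180/360) = 780.02 · e^0.036500 = 780.02 × 1.037174 = A$809.0165
Market A$823.10 > fair A$809.0165: forward overpriced → cash-and-carry (buy spot, short the forward).
At maturity, profit = |F_mkt − F*| = |823.10 − 809.0165| = A$14.08 per share

A$14.08 per share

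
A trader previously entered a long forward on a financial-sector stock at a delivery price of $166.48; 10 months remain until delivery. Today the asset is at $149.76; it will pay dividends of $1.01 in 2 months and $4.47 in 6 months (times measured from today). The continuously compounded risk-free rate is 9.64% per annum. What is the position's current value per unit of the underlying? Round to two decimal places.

PV(remaining dividends) I = 1.01·e^(−0.0964·2/12) + 4.47·e^(−0.0964·6/12) = 5.2536
Current forward F = (S − I)·e^(rT) = (149.76 − 5.2536)·e^(0.0964·10/12) = 144.5064 × 1.083648 = 156.5941
Value (long) = (F − K)·e^(−rT) = (156.5941 − 166.48) × 0.922809 = -9.1228
Value = -$9.12

-$9.12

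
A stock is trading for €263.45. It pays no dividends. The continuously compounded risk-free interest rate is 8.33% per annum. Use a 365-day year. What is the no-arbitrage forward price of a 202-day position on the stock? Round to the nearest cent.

F = S·e^(rT) = 263.45 · e^(0.0833 × 202/365)
= 263.45 · e^0.046100 = 263.45 × 1.047179
F = €275.88

€275.88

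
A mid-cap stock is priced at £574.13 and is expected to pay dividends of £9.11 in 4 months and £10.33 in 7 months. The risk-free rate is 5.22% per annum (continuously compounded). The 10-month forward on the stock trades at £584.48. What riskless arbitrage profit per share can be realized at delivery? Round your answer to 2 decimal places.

PV(dividends) I = 9.11·e^(−0.0522·4/12) + 10.33·e^(−0.0522·7/12) = 18.9730
Fair forward F* = (S − I)·e^(rT) = (574.13 − 18.9730)·e^0.043500 = 555.1570 × 1.044460 = 579.8393
Market £584.48 > fair 579.8393: forward overpriced → cash-and-carry (borrow at r, buy the stock and collect the dividends, short the forward).
Profit at T = |F_mkt − F*| = |584.48 − 579.8393| = £4.64 per share

£4.64 per share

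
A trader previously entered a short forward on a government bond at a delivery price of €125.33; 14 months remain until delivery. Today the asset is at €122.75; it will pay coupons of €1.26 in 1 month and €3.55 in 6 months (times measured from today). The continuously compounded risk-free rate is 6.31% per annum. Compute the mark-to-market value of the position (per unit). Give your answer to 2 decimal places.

PV(remaining coupons) I = 1.26·e^(−0.0631·1/12) + 3.55·e^(−0.0631·6/12) = 4.6931
Current forward F = (S − I)·e^(rT) = (122.75 − 4.6931)·e^(0.0631·14/12) = 118.0569 × 1.076394 = 127.0757
Value (long) = (F − K)·e^(−rT) = (127.0757 − 125.33) × 0.929028 = 1.6218
Short position value = −(long value) = -€1.62

-€1.62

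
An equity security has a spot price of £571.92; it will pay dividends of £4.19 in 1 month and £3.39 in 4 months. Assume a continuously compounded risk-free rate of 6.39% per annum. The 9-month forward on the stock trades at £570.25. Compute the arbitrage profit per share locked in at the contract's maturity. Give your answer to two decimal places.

PV(dividends) I = 4.19·e^(−0.0639·1/12) + 3.39·e^(−0.0639·4/12) = 7.4863
Fair forward F* = (S − I)·e^(rT) = (571.92 − 7.4863)·e^0.047925 = 564.4337 × 1.049092 = 592.1429
Market £570.25 < fair 592.1429: forward underpriced → reverse cash-and-carry (short the stock, invest proceeds at r, pay the dividends, go long the forward).
Profit at T = |F_mkt − F*| = |570.25 − 592.1429| = £21.89 per share

£21.89 per share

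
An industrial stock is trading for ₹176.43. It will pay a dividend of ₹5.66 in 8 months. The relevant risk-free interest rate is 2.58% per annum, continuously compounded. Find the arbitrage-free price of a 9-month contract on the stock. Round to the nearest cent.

PV(dividends) I = 5.66·e^(−0.0258·8/12)
I = 5.5635
F = (S − I)·e^(rT) = (176.43 − 5.5635) · e^(0.0258·9/12)
= 170.8665 · e^0.019350 = 170.8665 × 1.019538 = ₹174.20

₹174.20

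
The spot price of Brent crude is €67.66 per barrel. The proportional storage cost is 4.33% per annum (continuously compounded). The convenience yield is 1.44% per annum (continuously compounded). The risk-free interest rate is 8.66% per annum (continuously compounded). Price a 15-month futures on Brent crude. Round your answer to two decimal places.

Net carry = r + u − y = 0.0866 + 0.0433 − 0.0144 = 0.1155
F = S·e^((r+u−y)T) = 67.66 · e^(0.1155 × 15/12) = 67.66 · e^0.144375
= 67.66 × 1.155317 = €78.17 per barrel

€78.17 per barrel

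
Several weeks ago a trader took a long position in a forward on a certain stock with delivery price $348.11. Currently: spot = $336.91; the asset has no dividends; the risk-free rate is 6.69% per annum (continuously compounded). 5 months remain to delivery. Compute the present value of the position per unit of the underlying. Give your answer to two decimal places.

-$1.63

Current fair forward for the remaining 5 months: F = S·e^(r·T), r = 0.0669
F = 336.91 · e^(0.0669 × 5/12) = 336.91 × 1.028267 = 346.4334
Value of long forward = (F − K)·e^(−rT) = (346.4334 − 348.11) · e^(−0.0669·5/12)
= -1.6766 × 0.972510 = -1.63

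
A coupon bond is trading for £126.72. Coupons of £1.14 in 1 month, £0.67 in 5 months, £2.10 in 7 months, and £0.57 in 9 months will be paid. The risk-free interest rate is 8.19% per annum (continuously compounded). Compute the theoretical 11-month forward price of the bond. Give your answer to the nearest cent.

£131.95

PV(coupons) I = 1.14·e^(−0.0819·1/12) + 0.67·e^(−0.0819·5/12) + 2.10·e^(−0.0819·7/12) + 0.57·e^(−0.0819·9/12)
I = 1.1322 + 0.6475 + 2.0020 + 0.5360 = 4.3177
F = (S − I)·e^(rT) = (126.72 − 4.3177) · e^(0.0819·11/12)
= 122.4023 · e^0.075075 = 122.4023 × 1.077965 = £131.95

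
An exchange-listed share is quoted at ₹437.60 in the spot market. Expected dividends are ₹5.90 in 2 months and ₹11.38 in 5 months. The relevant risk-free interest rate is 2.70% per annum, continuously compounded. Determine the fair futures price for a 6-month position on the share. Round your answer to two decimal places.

PV(dividends) I = 5.90·e^(−0.0270·2/12) + 11.38·e^(−0.0270·5/12)
I = 5.8735 + 11.2527 = 17.1262
F = (S − I)·e^(rT) = (437.60 − 17.1262) · e^(0.0270·6/12)
= 420.4738 · e^0.013500 = 420.4738 × 1.013592 = ₹426.19

₹426.19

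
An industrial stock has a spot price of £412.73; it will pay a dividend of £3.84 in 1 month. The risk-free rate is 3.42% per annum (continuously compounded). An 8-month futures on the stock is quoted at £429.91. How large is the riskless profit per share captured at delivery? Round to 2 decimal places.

PV(dividends) I = 3.84·e^(−0.0342·1/12) = 3.8291
Fair futures F* = (S − I)·e^(rT) = (412.73 − 3.8291)·e^0.022800 = 408.9009 × 1.023062 = 418.3310
Market £429.91 > fair 418.3310: forward overpriced → cash-and-carry (borrow at r, buy the stock and collect the dividends, short the forward).
Profit at T = |F_mkt − F*| = |429.91 − 418.3310| = £11.58 per share

£11.58 per share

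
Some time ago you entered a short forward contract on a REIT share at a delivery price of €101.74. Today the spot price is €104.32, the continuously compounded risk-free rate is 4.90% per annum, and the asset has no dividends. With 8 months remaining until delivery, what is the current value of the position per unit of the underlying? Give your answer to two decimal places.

Current fair forward for the remaining 8 months: F = S·e^(r·T), r = 0.0490
F = 104.32 · e^(0.0490 × 8/12) = 104.32 × 1.033206 = 107.7840
Value of long forward = (F − K)·e^(−rT) = (107.7840 − 101.74) · e^(−0.0490·8/12)
= 6.0440 × 0.967861 = 5.85
Short position value = −(long value) = -€5.85

-€5.85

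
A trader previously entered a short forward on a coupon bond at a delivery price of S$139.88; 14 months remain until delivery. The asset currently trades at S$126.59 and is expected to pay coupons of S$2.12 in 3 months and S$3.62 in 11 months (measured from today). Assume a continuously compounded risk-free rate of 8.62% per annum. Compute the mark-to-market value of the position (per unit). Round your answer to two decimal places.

S$5.33

PV(remaining coupons) I = 2.12·e^(−0.0862·3/12) + 3.62·e^(−0.0862·11/12) = 5.4198
Current forward F = (S − I)·e^(rT) = (126.59 − 5.4198)·e^(0.0862·14/12) = 121.1702 × 1.105797 = 133.9896
Value (long) = (F − K)·e^(−rT) = (133.9896 − 139.88) × 0.904325 = -5.3268
Short position value = −(long value) = S$5.33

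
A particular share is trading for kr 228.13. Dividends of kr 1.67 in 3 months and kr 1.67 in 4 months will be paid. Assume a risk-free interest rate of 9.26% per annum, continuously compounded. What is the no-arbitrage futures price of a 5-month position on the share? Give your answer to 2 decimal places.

PV(dividends) I = 1.67·e^(−0.0926·3/12) + 1.67·e^(−0.0926·4/12)
I = 1.6318 + 1.6192 = 3.2510
F = (S − I)·e^(rT) = (228.13 − 3.2510) · e^(0.0926·5/12)
= 224.8790 · e^0.038583 = 224.8790 × 1.039337 = kr 233.73

kr 233.73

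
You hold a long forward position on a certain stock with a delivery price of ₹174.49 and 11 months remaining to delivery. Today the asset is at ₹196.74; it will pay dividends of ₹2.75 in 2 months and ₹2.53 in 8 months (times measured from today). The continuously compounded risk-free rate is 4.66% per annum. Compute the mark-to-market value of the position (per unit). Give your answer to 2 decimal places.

₹24.37

PV(remaining dividends) I = 2.75·e^(−0.0466·2/12) + 2.53·e^(−0.0466·8/12) = 5.1813
Current forward F = (S − I)·e^(rT) = (196.74 − 5.1813)·e^(0.0466·11/12) = 191.5587 × 1.043642 = 199.9187
Value (long) = (F − K)·e^(−rT) = (199.9187 − 174.49) × 0.958183 = 24.3653
Value = ₹24.37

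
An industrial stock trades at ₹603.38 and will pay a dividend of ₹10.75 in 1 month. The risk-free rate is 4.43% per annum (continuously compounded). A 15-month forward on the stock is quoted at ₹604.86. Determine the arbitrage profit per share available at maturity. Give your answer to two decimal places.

PV(dividends) I = 10.75·e^(−0.0443·1/12) = 10.7104
Fair forward F* = (S − I)·e^(rT) = (603.38 − 10.7104)·e^0.055375 = 592.6696 × 1.056937 = 626.4144
Market ₹604.86 < fair 626.4144: forward underpriced → reverse cash-and-carry (short the stock, invest proceeds at r, pay the dividends, go long the forward).
Profit at T = |F_mkt − F*| = |604.86 − 626.4144| = ₹21.55 per share

₹21.55 per share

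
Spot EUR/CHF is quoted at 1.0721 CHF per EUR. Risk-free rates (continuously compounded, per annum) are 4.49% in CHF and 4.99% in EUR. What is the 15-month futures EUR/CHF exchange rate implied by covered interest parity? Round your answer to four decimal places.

F = S·e^((r_CHF − r_EUR)T) = 1.0721 · e^((0.0449 − 0.0499) × 15/12)
= 1.0721 · e^-0.006250 = 1.0721 × 0.993769
F = 1.0654 CHF per EUR

1.0654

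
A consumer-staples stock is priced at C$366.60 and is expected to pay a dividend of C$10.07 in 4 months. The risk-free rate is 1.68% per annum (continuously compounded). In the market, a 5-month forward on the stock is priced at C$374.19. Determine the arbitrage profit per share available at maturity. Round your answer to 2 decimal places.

PV(dividends) I = 10.07·e^(−0.0168·4/12) = 10.0138
Fair forward F* = (S − I)·e^(rT) = (366.60 − 10.0138)·e^0.007000 = 356.5862 × 1.007025 = 359.0912
Market C$374.19 > fair 359.0912: forward overpriced → cash-and-carry (borrow at r, buy the stock and collect the dividends, short the forward).
Profit at T = |F_mkt − F*| = |374.19 − 359.0912| = C$15.10 per share

C$15.10 per share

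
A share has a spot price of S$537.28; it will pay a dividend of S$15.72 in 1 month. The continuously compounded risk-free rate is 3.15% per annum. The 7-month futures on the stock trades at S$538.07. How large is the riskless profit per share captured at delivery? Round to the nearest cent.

PV(dividends) I = 15.72·e^(−0.0315·1/12) = 15.6788
Fair futures F* = (S − I)·e^(rT) = (537.28 − 15.6788)·e^0.018375 = 521.6012 × 1.018545 = 531.2743
Market S$538.07 > fair 531.2743: forward overpriced → cash-and-carry (borrow at r, buy the stock and collect the dividends, short the forward).
Profit at T = |F_mkt − F*| = |538.07 − 531.2743| = S$6.80 per share

S$6.80 per share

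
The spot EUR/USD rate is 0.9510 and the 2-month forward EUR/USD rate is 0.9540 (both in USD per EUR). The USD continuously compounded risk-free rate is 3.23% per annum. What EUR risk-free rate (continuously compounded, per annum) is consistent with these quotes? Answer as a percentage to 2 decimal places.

1.34%

F = S·e^((r_USD − r_EUR)T) ⇒ r_EUR = r_USD − ln(F/S)/T
ln(0.9540/0.9510) = 0.003150; /(2/12) = 0.018900
r_EUR = 0.0323 − 0.018900 = 0.013400
r_EUR = 1.34%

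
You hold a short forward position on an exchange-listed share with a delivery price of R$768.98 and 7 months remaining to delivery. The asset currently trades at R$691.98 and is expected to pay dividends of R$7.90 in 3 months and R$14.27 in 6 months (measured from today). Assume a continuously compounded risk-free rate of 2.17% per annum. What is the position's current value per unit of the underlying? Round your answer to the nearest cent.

PV(remaining dividends) I = 7.90·e^(−0.0217·3/12) + 14.27·e^(−0.0217·6/12) = 21.9733
Current forward F = (S − I)·e^(rT) = (691.98 − 21.9733)·e^(0.0217·7/12) = 670.0067 × 1.012739 = 678.5419
Value (long) = (F − K)·e^(−rT) = (678.5419 − 768.98) × 0.987421 = -89.3005
Short position value = −(long value) = R$89.30

R$89.30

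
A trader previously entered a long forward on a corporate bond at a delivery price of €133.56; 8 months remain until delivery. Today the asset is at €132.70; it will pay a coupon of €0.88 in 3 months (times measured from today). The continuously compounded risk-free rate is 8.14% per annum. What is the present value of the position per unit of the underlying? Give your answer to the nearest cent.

€5.33

PV(remaining coupons) I = 0.88·e^(−0.0814·3/12) = 0.8623
Current forward F = (S − I)·e^(rT) = (132.70 − 0.8623)·e^(0.0814·8/12) = 131.8377 × 1.055766 = 139.1898
Value (long) = (F − K)·e^(−rT) = (139.1898 − 133.56) × 0.947179 = 5.3324
Value = €5.33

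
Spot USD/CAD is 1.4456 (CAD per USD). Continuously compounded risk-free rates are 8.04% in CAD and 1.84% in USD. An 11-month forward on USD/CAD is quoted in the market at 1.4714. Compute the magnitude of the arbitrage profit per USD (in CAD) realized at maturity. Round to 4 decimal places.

Fair forward: F* = S·e^(carry·T), with carry = (r_CAD − r_USD) = 0.0804 − 0.0184 = 0.0620
F* = 1.4456 · e^(0.0620 × 11/12) = 1.4456 · e^0.056833 = 1.4456 × 1.058479 = 1.5301
Market 1.4714 < fair 1.5301: forward underpriced → reverse cash-and-carry (short spot, go long the forward).
At maturity, profit = |F_mkt − F*| = |1.4714 − 1.5301| = 0.0587 per USD (in CAD)

0.0587 per USD (in CAD)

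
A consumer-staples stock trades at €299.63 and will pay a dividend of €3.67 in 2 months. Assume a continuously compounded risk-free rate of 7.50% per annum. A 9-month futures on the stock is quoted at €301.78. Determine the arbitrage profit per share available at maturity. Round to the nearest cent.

PV(dividends) I = 3.67·e^(−0.0750·2/12) = 3.6244
Fair futures F* = (S − I)·e^(rT) = (299.63 − 3.6244)·e^0.056250 = 296.0056 × 1.057862 = 313.1331
Market €301.78 < fair 313.1331: forward underpriced → reverse cash-and-carry (short the stock, invest proceeds at r, pay the dividends, go long the forward).
Profit at T = |F_mkt − F*| = |301.78 − 313.1331| = €11.35 per share

€11.35 per share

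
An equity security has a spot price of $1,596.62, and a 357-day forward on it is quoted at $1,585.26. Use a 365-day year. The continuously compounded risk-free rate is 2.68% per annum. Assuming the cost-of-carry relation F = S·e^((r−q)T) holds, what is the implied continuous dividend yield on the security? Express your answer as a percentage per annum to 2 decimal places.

From F = S·e^((r−q)T): (r − q) = ln(F/S)/T
ln(1585.26/1596.62) = ln(0.992885) = -0.007140
(r − q) = -0.007140 / (357/365) = -0.007300
q = r − ln(F/S)/T = 0.0268 + 0.007300 = 0.034100
q = 3.41%

3.41%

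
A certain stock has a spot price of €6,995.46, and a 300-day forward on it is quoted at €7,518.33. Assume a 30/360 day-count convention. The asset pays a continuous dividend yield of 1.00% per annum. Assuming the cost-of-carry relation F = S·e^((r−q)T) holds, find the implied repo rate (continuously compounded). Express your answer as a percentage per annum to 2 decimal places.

From F = S·e^((r−q)T): (r − q) = ln(F/S)/T
ln(7518.33/6995.46) = ln(1.074744) = 0.072082
(r − q) = 0.072082 / (300/360) = 0.086498
r = ln(F/S)/T + q = 0.086498 + 0.0100 = 0.096498
r = 9.65%

9.65%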